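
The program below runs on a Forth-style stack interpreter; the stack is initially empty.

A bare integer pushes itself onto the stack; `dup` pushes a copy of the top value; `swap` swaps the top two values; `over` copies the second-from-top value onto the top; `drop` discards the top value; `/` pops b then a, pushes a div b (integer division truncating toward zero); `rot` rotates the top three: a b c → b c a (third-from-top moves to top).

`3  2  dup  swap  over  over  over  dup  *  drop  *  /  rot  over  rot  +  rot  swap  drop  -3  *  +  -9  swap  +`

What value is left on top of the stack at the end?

3     3
2     3 2
dup   3 2 2
swap  3 2 2
over  3 2 2 2
over  3 2 2 2 2
over  3 2 2 2 2 2
dup   3 2 2 2 2 2 2
*     3 2 2 2 2 4
drop  3 2 2 2 2
*     3 2 2 4
/     3 2 0
rot   2 0 3
over  2 0 3 0
rot   2 3 0 0
+     2 3 0
rot   3 0 2
swap  3 2 0
drop  3 2
-3    3 2 -3
*     3 -6
+     -3
-9    -3 -9
swap  -9 -3
+     -12

-12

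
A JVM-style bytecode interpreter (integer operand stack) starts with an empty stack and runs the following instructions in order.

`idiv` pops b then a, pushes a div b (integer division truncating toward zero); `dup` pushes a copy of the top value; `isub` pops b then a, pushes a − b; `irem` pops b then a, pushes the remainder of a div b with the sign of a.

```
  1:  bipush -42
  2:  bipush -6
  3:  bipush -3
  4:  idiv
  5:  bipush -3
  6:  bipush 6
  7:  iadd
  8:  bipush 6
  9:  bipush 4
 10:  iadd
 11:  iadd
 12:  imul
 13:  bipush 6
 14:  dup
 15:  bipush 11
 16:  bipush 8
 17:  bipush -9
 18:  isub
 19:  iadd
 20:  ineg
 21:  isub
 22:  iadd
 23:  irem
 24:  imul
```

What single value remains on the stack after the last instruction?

-1092

bipush -42  [-42]
bipush -6   [-42, -6]
bipush -3   [-42, -6, -3]
idiv        [-42, 2]
bipush -3   [-42, 2, -3]
bipush 6    [-42, 2, -3, 6]
iadd        [-42, 2, 3]
bipush 6    [-42, 2, 3, 6]
bipush 4    [-42, 2, 3, 6, 4]
iadd        [-42, 2, 3, 10]
iadd        [-42, 2, 13]
imul        [-42, 26]
bipush 6    [-42, 26, 6]
dup         [-42, 26, 6, 6]
bipush 11   [-42, 26, 6, 6, 11]
bipush 8    [-42, 26, 6, 6, 11, 8]
bipush -9   [-42, 26, 6, 6, 11, 8, -9]
isub        [-42, 26, 6, 6, 11, 17]
iadd        [-42, 26, 6, 6, 28]
ineg        [-42, 26, 6, 6, -28]
isub        [-42, 26, 6, 34]
iadd        [-42, 26, 40]
irem        [-42, 26]
imul        [-1092]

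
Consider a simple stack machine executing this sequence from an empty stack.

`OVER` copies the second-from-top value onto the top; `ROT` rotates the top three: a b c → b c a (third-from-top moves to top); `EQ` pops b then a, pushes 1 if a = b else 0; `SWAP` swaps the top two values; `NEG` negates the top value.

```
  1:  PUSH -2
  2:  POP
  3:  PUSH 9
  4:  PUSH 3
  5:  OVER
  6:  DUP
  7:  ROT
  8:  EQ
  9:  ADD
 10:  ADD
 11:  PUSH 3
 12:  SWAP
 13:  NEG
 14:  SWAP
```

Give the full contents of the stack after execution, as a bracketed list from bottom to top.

[-18, 3]

PUSH -2 -> -2
POP     -> (empty)
PUSH 9  -> 9
PUSH 3  -> 9 3
OVER    -> 9 3 9
DUP     -> 9 3 9 9
ROT     -> 9 9 9 3
EQ      -> 9 9 0
ADD     -> 9 9
ADD     -> 18
PUSH 3  -> 18 3
SWAP    -> 3 18
NEG     -> 3 -18
SWAP    -> -18 3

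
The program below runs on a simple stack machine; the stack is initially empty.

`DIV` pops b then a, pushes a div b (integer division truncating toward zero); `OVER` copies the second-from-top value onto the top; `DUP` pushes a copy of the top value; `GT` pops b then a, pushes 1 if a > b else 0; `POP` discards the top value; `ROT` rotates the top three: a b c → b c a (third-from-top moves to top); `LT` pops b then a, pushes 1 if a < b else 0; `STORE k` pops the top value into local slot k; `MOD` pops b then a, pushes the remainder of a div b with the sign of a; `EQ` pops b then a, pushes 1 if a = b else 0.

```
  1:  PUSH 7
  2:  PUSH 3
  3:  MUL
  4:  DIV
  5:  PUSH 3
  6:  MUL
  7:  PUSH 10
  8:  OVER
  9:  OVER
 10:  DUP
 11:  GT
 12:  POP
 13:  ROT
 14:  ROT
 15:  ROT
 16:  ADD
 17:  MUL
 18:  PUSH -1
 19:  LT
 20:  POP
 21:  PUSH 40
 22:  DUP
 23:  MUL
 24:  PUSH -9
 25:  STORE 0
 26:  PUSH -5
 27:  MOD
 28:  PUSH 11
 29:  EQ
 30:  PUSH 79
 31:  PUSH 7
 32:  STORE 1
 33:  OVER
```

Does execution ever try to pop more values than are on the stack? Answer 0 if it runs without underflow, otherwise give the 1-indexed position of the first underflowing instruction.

PUSH 7 → 7
PUSH 3 → 7 3
MUL    → 21
DIV  — needs 2 operands, stack has 1 → underflow

4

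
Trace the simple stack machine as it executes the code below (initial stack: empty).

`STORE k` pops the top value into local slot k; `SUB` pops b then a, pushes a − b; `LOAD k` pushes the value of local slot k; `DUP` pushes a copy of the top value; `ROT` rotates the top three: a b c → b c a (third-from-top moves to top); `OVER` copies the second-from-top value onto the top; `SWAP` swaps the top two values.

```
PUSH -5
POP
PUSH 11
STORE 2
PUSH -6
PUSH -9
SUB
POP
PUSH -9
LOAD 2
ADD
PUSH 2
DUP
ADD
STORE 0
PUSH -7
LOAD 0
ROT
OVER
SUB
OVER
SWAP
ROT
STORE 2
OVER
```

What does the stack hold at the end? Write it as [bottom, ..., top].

[-7, 4, -2, 4]

PUSH -5  [-5]
POP      []
PUSH 11  [11]
STORE 2  []
PUSH -6  [-6]
PUSH -9  [-6, -9]
SUB      [3]
POP      []
PUSH -9  [-9]
LOAD 2   [-9, 11]
ADD      [2]
PUSH 2   [2, 2]
DUP      [2, 2, 2]
ADD      [2, 4]
STORE 0  [2]
PUSH -7  [2, -7]
LOAD 0   [2, -7, 4]
ROT      [-7, 4, 2]
OVER     [-7, 4, 2, 4]
SUB      [-7, 4, -2]
OVER     [-7, 4, -2, 4]
SWAP     [-7, 4, 4, -2]
ROT      [-7, 4, -2, 4]
STORE 2  [-7, 4, -2]
OVER     [-7, 4, -2, 4]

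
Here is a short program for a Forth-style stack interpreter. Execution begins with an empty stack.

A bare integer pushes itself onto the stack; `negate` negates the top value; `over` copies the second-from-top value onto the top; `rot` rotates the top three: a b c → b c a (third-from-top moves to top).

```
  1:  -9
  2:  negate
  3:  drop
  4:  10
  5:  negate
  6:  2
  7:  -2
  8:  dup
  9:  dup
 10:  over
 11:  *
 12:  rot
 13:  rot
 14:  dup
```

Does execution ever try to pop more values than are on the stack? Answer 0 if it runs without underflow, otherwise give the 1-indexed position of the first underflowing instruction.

0

-9     : [-9]
negate : [9]
drop   : []
10     : [10]
negate : [-10]
2      : [-10, 2]
-2     : [-10, 2, -2]
dup    : [-10, 2, -2, -2]
dup    : [-10, 2, -2, -2, -2]
over   : [-10, 2, -2, -2, -2, -2]
*      : [-10, 2, -2, -2, 4]
rot    : [-10, 2, -2, 4, -2]
rot    : [-10, 2, 4, -2, -2]
dup    : [-10, 2, 4, -2, -2, -2]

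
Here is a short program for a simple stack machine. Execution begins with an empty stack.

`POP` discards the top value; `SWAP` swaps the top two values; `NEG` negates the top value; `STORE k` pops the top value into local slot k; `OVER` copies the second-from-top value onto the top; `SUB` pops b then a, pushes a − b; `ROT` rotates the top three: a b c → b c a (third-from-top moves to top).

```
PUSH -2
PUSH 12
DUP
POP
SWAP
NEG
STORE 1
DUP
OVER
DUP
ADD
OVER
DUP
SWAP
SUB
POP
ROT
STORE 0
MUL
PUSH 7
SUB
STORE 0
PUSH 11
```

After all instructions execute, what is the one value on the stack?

PUSH -2 -> [-2]
PUSH 12 -> [-2, 12]
DUP     -> [-2, 12, 12]
POP     -> [-2, 12]
SWAP    -> [12, -2]
NEG     -> [12, 2]
STORE 1 -> [12]
DUP     -> [12, 12]
OVER    -> [12, 12, 12]
DUP     -> [12, 12, 12, 12]
ADD     -> [12, 12, 24]
OVER    -> [12, 12, 24, 12]
DUP     -> [12, 12, 24, 12, 12]
SWAP    -> [12, 12, 24, 12, 12]
SUB     -> [12, 12, 24, 0]
POP     -> [12, 12, 24]
ROT     -> [12, 24, 12]
STORE 0 -> [12, 24]
MUL     -> [288]
PUSH 7  -> [288, 7]
SUB     -> [281]
STORE 0 -> []
PUSH 11 -> [11]

11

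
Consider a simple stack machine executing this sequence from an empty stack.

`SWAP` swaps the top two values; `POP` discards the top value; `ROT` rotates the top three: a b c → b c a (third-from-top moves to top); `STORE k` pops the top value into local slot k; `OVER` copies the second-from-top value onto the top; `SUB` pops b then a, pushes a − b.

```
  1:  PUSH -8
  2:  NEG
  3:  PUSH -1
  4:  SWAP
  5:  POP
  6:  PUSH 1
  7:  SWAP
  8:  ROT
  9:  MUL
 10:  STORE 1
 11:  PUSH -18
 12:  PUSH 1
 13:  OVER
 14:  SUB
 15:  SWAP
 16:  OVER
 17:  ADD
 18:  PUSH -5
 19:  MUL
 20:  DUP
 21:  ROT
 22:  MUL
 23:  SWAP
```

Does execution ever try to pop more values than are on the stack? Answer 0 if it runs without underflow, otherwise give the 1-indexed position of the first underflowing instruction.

8

PUSH -8 → -8
NEG     → 8
PUSH -1 → 8 -1
SWAP    → -1 8
POP     → -1
PUSH 1  → -1 1
SWAP    → 1 -1
ROT  — needs 3 operands, stack has 2 → underflow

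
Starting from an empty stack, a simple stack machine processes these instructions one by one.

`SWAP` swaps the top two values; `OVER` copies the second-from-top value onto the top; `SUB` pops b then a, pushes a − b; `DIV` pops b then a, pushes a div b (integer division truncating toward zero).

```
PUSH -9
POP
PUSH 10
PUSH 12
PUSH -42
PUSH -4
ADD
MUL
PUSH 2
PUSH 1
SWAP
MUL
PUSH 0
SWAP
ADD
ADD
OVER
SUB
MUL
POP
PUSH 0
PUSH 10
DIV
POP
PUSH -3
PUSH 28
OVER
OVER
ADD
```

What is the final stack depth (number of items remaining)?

PUSH -9  : -9
POP      : (empty)
PUSH 10  : 10
PUSH 12  : 10 12
PUSH -42 : 10 12 -42
PUSH -4  : 10 12 -42 -4
ADD      : 10 12 -46
MUL      : 10 -552
PUSH 2   : 10 -552 2
PUSH 1   : 10 -552 2 1
SWAP     : 10 -552 1 2
MUL      : 10 -552 2
PUSH 0   : 10 -552 2 0
SWAP     : 10 -552 0 2
ADD      : 10 -552 2
ADD      : 10 -550
OVER     : 10 -550 10
SUB      : 10 -560
MUL      : -5600
POP      : (empty)
PUSH 0   : 0
PUSH 10  : 0 10
DIV      : 0
POP      : (empty)
PUSH -3  : -3
PUSH 28  : -3 28
OVER     : -3 28 -3
OVER     : -3 28 -3 28
ADD      : -3 28 25

3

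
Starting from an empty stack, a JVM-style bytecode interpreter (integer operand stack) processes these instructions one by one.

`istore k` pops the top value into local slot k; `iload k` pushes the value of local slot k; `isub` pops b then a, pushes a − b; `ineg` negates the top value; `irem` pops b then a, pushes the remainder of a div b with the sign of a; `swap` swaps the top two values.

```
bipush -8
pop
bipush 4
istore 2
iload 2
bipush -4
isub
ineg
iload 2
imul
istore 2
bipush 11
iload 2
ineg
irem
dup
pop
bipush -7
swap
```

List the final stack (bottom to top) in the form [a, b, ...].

[-7, 11]

bipush -8 : -8
pop       : (empty)
bipush 4  : 4
istore 2  : (empty)
iload 2   : 4
bipush -4 : 4 -4
isub      : 8
ineg      : -8
iload 2   : -8 4
imul      : -32
istore 2  : (empty)
bipush 11 : 11
iload 2   : 11 -32
ineg      : 11 32
irem      : 11
dup       : 11 11
pop       : 11
bipush -7 : 11 -7
swap      : -7 11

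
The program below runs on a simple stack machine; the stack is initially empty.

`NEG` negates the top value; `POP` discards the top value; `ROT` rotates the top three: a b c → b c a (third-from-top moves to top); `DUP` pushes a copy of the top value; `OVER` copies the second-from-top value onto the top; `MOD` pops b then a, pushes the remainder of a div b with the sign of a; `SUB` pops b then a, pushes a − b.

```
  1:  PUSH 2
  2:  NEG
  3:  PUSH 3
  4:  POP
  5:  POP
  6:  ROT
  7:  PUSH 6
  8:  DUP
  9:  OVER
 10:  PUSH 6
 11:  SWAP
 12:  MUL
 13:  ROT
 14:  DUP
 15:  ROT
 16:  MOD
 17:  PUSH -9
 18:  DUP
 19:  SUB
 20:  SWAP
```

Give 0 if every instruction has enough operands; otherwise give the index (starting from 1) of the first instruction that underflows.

6

PUSH 2 : [2]
NEG    : [-2]
PUSH 3 : [-2, 3]
POP    : [-2]
POP    : []
ROT  — needs 3 operands, stack has 0 → underflow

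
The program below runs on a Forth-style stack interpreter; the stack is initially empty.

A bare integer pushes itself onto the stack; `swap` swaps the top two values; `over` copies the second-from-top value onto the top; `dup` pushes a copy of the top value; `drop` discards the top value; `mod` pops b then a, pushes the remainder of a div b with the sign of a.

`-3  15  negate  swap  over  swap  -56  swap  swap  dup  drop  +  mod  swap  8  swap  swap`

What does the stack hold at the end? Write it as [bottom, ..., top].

[-15, -15, 8]

-3      [-3]
15      [-3, 15]
negate  [-3, -15]
swap    [-15, -3]
over    [-15, -3, -15]
swap    [-15, -15, -3]
-56     [-15, -15, -3, -56]
swap    [-15, -15, -56, -3]
swap    [-15, -15, -3, -56]
dup     [-15, -15, -3, -56, -56]
drop    [-15, -15, -3, -56]
+       [-15, -15, -59]
mod     [-15, -15]
swap    [-15, -15]
8       [-15, -15, 8]
swap    [-15, 8, -15]
swap    [-15, -15, 8]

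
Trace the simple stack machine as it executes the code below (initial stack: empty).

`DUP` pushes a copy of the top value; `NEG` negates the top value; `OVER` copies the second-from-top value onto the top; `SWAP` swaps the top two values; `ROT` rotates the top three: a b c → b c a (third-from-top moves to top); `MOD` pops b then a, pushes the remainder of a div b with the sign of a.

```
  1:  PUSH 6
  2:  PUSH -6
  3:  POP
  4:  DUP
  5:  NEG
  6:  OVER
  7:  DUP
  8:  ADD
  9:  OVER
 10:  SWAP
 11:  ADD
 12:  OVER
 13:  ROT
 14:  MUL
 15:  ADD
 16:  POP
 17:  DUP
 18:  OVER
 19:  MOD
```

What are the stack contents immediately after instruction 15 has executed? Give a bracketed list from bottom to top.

[6, 42]

PUSH 6  : 6
PUSH -6 : 6 -6
POP     : 6
DUP     : 6 6
NEG     : 6 -6
OVER    : 6 -6 6
DUP     : 6 -6 6 6
ADD     : 6 -6 12
OVER    : 6 -6 12 -6
SWAP    : 6 -6 -6 12
ADD     : 6 -6 6
OVER    : 6 -6 6 -6
ROT     : 6 6 -6 -6
MUL     : 6 6 36
ADD     : 6 42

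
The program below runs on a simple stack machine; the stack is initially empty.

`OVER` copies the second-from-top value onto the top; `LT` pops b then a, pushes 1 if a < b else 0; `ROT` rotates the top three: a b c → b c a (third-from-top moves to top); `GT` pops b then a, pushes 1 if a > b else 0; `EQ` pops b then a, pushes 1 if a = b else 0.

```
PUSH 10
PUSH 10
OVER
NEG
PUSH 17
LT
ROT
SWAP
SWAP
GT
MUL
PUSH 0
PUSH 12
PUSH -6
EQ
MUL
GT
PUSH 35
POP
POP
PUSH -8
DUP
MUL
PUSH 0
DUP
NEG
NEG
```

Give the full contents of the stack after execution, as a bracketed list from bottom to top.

PUSH 10 -> 10
PUSH 10 -> 10 10
OVER    -> 10 10 10
NEG     -> 10 10 -10
PUSH 17 -> 10 10 -10 17
LT      -> 10 10 1
ROT     -> 10 1 10
SWAP    -> 10 10 1
SWAP    -> 10 1 10
GT      -> 10 0
MUL     -> 0
PUSH 0  -> 0 0
PUSH 12 -> 0 0 12
PUSH -6 -> 0 0 12 -6
EQ      -> 0 0 0
MUL     -> 0 0
GT      -> 0
PUSH 35 -> 0 35
POP     -> 0
POP     -> (empty)
PUSH -8 -> -8
DUP     -> -8 -8
MUL     -> 64
PUSH 0  -> 64 0
DUP     -> 64 0 0
NEG     -> 64 0 0
NEG     -> 64 0 0

[64, 0, 0]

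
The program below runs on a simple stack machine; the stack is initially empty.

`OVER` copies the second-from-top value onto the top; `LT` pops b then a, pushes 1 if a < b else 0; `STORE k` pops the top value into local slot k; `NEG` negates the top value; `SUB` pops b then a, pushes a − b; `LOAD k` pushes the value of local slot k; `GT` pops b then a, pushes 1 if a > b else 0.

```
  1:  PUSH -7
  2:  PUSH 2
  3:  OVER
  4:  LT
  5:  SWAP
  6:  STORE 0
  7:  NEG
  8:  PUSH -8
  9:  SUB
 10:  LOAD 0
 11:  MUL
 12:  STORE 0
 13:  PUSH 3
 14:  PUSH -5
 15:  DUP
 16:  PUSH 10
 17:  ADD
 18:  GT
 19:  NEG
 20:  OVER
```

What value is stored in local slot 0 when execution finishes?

PUSH -7 : [-7]
PUSH 2  : [-7, 2]
OVER    : [-7, 2, -7]
LT      : [-7, 0]
SWAP    : [0, -7]
STORE 0 : [0]
NEG     : [0]
PUSH -8 : [0, -8]
SUB     : [8]
LOAD 0  : [8, -7]
MUL     : [-56]
STORE 0 : []
PUSH 3  : [3]
PUSH -5 : [3, -5]
DUP     : [3, -5, -5]
PUSH 10 : [3, -5, -5, 10]
ADD     : [3, -5, 5]
GT      : [3, 0]
NEG     : [3, 0]
OVER    : [3, 0, 3]

-56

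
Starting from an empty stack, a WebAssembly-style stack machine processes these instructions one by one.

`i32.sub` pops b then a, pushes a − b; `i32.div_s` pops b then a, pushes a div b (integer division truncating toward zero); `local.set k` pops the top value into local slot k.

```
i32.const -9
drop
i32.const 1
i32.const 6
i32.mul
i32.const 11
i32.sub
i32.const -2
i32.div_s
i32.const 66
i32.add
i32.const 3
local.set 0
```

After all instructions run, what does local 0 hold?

3

i32.const -9 → [-9]
drop         → []
i32.const 1  → [1]
i32.const 6  → [1, 6]
i32.mul      → [6]
i32.const 11 → [6, 11]
i32.sub      → [-5]
i32.const -2 → [-5, -2]
i32.div_s    → [2]
i32.const 66 → [2, 66]
i32.add      → [68]
i32.const 3  → [68, 3]
local.set 0  → [68]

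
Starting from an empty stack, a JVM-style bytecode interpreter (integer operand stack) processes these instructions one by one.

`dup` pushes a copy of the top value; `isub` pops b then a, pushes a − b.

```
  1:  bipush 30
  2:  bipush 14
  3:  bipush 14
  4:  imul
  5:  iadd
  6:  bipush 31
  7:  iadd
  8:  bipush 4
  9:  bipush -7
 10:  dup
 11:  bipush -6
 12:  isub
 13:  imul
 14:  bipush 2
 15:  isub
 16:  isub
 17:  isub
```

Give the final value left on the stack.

258

bipush 30 : 30
bipush 14 : 30 14
bipush 14 : 30 14 14
imul      : 30 196
iadd      : 226
bipush 31 : 226 31
iadd      : 257
bipush 4  : 257 4
bipush -7 : 257 4 -7
dup       : 257 4 -7 -7
bipush -6 : 257 4 -7 -7 -6
isub      : 257 4 -7 -1
imul      : 257 4 7
bipush 2  : 257 4 7 2
isub      : 257 4 5
isub      : 257 -1
isub      : 258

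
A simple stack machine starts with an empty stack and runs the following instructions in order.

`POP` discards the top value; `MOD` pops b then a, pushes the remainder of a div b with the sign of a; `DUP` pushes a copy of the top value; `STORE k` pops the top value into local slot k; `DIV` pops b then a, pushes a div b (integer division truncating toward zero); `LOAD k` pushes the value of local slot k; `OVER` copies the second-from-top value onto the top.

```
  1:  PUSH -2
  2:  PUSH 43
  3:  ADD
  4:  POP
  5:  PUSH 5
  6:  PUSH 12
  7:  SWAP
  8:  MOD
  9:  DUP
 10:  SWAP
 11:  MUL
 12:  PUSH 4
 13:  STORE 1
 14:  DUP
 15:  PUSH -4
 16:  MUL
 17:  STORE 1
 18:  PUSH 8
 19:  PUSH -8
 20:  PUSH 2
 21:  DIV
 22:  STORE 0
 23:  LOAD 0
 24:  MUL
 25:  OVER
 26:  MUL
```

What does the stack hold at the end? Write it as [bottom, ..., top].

[4, -128]

PUSH -2 : [-2]
PUSH 43 : [-2, 43]
ADD     : [41]
POP     : []
PUSH 5  : [5]
PUSH 12 : [5, 12]
SWAP    : [12, 5]
MOD     : [2]
DUP     : [2, 2]
SWAP    : [2, 2]
MUL     : [4]
PUSH 4  : [4, 4]
STORE 1 : [4]
DUP     : [4, 4]
PUSH -4 : [4, 4, -4]
MUL     : [4, -16]
STORE 1 : [4]
PUSH 8  : [4, 8]
PUSH -8 : [4, 8, -8]
PUSH 2  : [4, 8, -8, 2]
DIV     : [4, 8, -4]
STORE 0 : [4, 8]
LOAD 0  : [4, 8, -4]
MUL     : [4, -32]
OVER    : [4, -32, 4]
MUL     : [4, -128]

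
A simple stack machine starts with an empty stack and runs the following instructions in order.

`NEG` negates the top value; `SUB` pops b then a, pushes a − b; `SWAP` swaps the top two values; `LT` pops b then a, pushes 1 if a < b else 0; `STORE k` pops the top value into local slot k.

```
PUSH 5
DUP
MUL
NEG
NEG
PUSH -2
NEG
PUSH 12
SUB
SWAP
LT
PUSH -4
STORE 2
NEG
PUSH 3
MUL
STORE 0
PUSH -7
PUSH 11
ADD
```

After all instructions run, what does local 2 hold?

PUSH 5   5
DUP      5 5
MUL      25
NEG      -25
NEG      25
PUSH -2  25 -2
NEG      25 2
PUSH 12  25 2 12
SUB      25 -10
SWAP     -10 25
LT       1
PUSH -4  1 -4
STORE 2  1
NEG      -1
PUSH 3   -1 3
MUL      -3
STORE 0  (empty)
PUSH -7  -7
PUSH 11  -7 11
ADD      4

-4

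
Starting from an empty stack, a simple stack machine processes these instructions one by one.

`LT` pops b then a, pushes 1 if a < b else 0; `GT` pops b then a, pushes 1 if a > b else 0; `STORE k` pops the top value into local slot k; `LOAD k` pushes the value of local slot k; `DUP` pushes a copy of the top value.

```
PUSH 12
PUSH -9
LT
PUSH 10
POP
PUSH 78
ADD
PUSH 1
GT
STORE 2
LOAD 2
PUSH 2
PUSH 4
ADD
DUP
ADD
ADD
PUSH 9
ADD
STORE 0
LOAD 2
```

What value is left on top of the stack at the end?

PUSH 12 : [12]
PUSH -9 : [12, -9]
LT      : [0]
PUSH 10 : [0, 10]
POP     : [0]
PUSH 78 : [0, 78]
ADD     : [78]
PUSH 1  : [78, 1]
GT      : [1]
STORE 2 : []
LOAD 2  : [1]
PUSH 2  : [1, 2]
PUSH 4  : [1, 2, 4]
ADD     : [1, 6]
DUP     : [1, 6, 6]
ADD     : [1, 12]
ADD     : [13]
PUSH 9  : [13, 9]
ADD     : [22]
STORE 0 : []
LOAD 2  : [1]

1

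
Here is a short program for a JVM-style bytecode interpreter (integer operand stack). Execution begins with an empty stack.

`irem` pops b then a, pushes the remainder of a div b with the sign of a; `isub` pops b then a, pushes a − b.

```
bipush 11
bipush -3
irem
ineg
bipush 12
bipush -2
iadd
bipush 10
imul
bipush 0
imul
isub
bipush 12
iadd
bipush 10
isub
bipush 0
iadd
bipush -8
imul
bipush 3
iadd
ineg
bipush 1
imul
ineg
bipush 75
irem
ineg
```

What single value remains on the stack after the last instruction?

bipush 11  11
bipush -3  11 -3
irem       2
ineg       -2
bipush 12  -2 12
bipush -2  -2 12 -2
iadd       -2 10
bipush 10  -2 10 10
imul       -2 100
bipush 0   -2 100 0
imul       -2 0
isub       -2
bipush 12  -2 12
iadd       10
bipush 10  10 10
isub       0
bipush 0   0 0
iadd       0
bipush -8  0 -8
imul       0
bipush 3   0 3
iadd       3
ineg       -3
bipush 1   -3 1
imul       -3
ineg       3
bipush 75  3 75
irem       3
ineg       -3

-3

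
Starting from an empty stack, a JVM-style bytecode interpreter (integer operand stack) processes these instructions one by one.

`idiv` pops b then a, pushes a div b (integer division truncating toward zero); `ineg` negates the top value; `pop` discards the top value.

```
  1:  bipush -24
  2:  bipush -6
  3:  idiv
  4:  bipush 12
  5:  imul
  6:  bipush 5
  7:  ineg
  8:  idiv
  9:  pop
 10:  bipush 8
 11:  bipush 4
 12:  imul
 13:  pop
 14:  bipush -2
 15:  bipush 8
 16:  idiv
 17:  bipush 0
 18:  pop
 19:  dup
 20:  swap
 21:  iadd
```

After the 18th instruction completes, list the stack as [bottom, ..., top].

bipush -24 → [-24]
bipush -6  → [-24, -6]
idiv       → [4]
bipush 12  → [4, 12]
imul       → [48]
bipush 5   → [48, 5]
ineg       → [48, -5]
idiv       → [-9]
pop        → []
bipush 8   → [8]
bipush 4   → [8, 4]
imul       → [32]
pop        → []
bipush -2  → [-2]
bipush 8   → [-2, 8]
idiv       → [0]
bipush 0   → [0, 0]
pop        → [0]

[0]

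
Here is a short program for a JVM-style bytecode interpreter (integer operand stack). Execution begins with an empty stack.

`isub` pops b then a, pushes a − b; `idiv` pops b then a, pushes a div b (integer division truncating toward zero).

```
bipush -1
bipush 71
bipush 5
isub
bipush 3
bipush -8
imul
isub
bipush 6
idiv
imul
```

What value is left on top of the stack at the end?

bipush -1 -> [-1]
bipush 71 -> [-1, 71]
bipush 5  -> [-1, 71, 5]
isub      -> [-1, 66]
bipush 3  -> [-1, 66, 3]
bipush -8 -> [-1, 66, 3, -8]
imul      -> [-1, 66, -24]
isub      -> [-1, 90]
bipush 6  -> [-1, 90, 6]
idiv      -> [-1, 15]
imul      -> [-15]

-15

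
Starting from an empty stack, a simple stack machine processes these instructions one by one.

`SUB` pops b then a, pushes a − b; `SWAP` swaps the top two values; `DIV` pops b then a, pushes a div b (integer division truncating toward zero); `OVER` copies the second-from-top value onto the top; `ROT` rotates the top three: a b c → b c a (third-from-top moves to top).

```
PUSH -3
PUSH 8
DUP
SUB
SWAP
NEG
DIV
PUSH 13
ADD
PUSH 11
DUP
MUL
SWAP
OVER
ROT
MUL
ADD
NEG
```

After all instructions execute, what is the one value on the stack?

-14654

PUSH -3 : [-3]
PUSH 8  : [-3, 8]
DUP     : [-3, 8, 8]
SUB     : [-3, 0]
SWAP    : [0, -3]
NEG     : [0, 3]
DIV     : [0]
PUSH 13 : [0, 13]
ADD     : [13]
PUSH 11 : [13, 11]
DUP     : [13, 11, 11]
MUL     : [13, 121]
SWAP    : [121, 13]
OVER    : [121, 13, 121]
ROT     : [13, 121, 121]
MUL     : [13, 14641]
ADD     : [14654]
NEG     : [-14654]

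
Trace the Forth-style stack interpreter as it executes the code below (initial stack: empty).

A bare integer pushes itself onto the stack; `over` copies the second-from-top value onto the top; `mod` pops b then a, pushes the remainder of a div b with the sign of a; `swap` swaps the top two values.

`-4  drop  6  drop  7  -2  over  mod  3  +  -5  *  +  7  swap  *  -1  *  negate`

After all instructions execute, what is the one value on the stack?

14

-4     -> [-4]
drop   -> []
6      -> [6]
drop   -> []
7      -> [7]
-2     -> [7, -2]
over   -> [7, -2, 7]
mod    -> [7, -2]
3      -> [7, -2, 3]
+      -> [7, 1]
-5     -> [7, 1, -5]
*      -> [7, -5]
+      -> [2]
7      -> [2, 7]
swap   -> [7, 2]
*      -> [14]
-1     -> [14, -1]
*      -> [-14]
negate -> [14]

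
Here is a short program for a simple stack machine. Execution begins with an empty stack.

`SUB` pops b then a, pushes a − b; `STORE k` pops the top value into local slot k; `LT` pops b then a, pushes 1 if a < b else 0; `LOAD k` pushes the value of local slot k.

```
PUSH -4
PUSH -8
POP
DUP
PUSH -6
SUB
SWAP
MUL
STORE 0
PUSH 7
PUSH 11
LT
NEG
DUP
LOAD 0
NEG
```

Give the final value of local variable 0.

-8

PUSH -4 -> -4
PUSH -8 -> -4 -8
POP     -> -4
DUP     -> -4 -4
PUSH -6 -> -4 -4 -6
SUB     -> -4 2
SWAP    -> 2 -4
MUL     -> -8
STORE 0 -> (empty)
PUSH 7  -> 7
PUSH 11 -> 7 11
LT      -> 1
NEG     -> -1
DUP     -> -1 -1
LOAD 0  -> -1 -1 -8
NEG     -> -1 -1 8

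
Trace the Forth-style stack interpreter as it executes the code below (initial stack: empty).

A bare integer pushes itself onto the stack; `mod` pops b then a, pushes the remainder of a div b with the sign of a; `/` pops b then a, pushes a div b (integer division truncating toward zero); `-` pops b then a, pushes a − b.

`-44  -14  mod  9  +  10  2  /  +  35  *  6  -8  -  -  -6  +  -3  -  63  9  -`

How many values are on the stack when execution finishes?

-44 -> [-44]
-14 -> [-44, -14]
mod -> [-2]
9   -> [-2, 9]
+   -> [7]
10  -> [7, 10]
2   -> [7, 10, 2]
/   -> [7, 5]
+   -> [12]
35  -> [12, 35]
*   -> [420]
6   -> [420, 6]
-8  -> [420, 6, -8]
-   -> [420, 14]
-   -> [406]
-6  -> [406, -6]
+   -> [400]
-3  -> [400, -3]
-   -> [403]
63  -> [403, 63]
9   -> [403, 63, 9]
-   -> [403, 54]

2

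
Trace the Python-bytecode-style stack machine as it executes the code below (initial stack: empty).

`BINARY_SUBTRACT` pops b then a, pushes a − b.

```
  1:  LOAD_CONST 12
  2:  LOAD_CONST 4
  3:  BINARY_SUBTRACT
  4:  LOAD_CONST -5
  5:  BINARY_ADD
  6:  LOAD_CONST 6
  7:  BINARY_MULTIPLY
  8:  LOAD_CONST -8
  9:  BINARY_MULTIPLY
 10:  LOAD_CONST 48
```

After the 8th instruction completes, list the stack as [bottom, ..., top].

[18, -8]

LOAD_CONST 12   → 12
LOAD_CONST 4    → 12 4
BINARY_SUBTRACT → 8
LOAD_CONST -5   → 8 -5
BINARY_ADD      → 3
LOAD_CONST 6    → 3 6
BINARY_MULTIPLY → 18
LOAD_CONST -8   → 18 -8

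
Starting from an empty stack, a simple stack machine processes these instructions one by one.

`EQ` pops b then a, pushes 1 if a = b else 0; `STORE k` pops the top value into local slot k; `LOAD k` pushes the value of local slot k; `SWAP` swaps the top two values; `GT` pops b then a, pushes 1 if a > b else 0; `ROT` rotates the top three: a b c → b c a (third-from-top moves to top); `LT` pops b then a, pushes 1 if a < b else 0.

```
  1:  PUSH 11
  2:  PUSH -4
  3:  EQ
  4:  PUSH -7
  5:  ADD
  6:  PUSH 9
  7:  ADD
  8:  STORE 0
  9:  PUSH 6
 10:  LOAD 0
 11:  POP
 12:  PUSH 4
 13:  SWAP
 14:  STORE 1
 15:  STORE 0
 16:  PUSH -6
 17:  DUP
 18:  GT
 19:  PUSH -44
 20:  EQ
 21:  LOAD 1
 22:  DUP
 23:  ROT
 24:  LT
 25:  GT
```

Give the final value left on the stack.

1

PUSH 11  → [11]
PUSH -4  → [11, -4]
EQ       → [0]
PUSH -7  → [0, -7]
ADD      → [-7]
PUSH 9   → [-7, 9]
ADD      → [2]
STORE 0  → []
PUSH 6   → [6]
LOAD 0   → [6, 2]
POP      → [6]
PUSH 4   → [6, 4]
SWAP     → [4, 6]
STORE 1  → [4]
STORE 0  → []
PUSH -6  → [-6]
DUP      → [-6, -6]
GT       → [0]
PUSH -44 → [0, -44]
EQ       → [0]
LOAD 1   → [0, 6]
DUP      → [0, 6, 6]
ROT      → [6, 6, 0]
LT       → [6, 0]
GT       → [1]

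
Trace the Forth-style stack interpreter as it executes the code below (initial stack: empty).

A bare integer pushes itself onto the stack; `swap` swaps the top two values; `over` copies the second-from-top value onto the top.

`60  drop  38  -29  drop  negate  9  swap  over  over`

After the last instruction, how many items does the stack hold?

60     : 60
drop   : (empty)
38     : 38
-29    : 38 -29
drop   : 38
negate : -38
9      : -38 9
swap   : 9 -38
over   : 9 -38 9
over   : 9 -38 9 -38

4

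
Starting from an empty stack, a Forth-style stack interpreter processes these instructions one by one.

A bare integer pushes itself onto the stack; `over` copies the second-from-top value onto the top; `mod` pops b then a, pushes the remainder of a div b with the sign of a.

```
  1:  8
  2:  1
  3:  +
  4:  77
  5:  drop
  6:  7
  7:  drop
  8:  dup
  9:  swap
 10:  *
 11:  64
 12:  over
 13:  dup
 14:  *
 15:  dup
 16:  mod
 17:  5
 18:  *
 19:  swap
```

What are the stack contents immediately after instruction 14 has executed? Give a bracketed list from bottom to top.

[81, 64, 6561]

8    → [8]
1    → [8, 1]
+    → [9]
77   → [9, 77]
drop → [9]
7    → [9, 7]
drop → [9]
dup  → [9, 9]
swap → [9, 9]
*    → [81]
64   → [81, 64]
over → [81, 64, 81]
dup  → [81, 64, 81, 81]
*    → [81, 64, 6561]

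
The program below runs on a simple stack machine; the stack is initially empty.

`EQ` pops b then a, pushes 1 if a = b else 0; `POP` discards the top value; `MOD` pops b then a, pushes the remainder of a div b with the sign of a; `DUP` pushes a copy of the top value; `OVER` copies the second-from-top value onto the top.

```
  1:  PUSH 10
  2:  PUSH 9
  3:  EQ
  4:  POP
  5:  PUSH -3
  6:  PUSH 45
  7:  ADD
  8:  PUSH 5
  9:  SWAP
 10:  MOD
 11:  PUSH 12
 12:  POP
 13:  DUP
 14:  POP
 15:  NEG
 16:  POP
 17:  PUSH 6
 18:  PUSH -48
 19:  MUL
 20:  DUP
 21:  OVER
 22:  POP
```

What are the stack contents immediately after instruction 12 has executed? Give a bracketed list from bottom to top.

PUSH 10 : [10]
PUSH 9  : [10, 9]
EQ      : [0]
POP     : []
PUSH -3 : [-3]
PUSH 45 : [-3, 45]
ADD     : [42]
PUSH 5  : [42, 5]
SWAP    : [5, 42]
MOD     : [5]
PUSH 12 : [5, 12]
POP     : [5]

[5]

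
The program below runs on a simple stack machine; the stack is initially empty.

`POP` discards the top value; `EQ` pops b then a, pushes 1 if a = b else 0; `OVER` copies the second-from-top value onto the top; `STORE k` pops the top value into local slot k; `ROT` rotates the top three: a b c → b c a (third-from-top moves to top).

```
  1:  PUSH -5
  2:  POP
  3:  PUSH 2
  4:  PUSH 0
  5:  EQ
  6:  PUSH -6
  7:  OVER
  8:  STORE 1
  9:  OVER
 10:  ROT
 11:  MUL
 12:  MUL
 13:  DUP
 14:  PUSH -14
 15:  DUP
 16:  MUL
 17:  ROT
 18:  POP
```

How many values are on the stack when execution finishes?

PUSH -5  : -5
POP      : (empty)
PUSH 2   : 2
PUSH 0   : 2 0
EQ       : 0
PUSH -6  : 0 -6
OVER     : 0 -6 0
STORE 1  : 0 -6
OVER     : 0 -6 0
ROT      : -6 0 0
MUL      : -6 0
MUL      : 0
DUP      : 0 0
PUSH -14 : 0 0 -14
DUP      : 0 0 -14 -14
MUL      : 0 0 196
ROT      : 0 196 0
POP      : 0 196

2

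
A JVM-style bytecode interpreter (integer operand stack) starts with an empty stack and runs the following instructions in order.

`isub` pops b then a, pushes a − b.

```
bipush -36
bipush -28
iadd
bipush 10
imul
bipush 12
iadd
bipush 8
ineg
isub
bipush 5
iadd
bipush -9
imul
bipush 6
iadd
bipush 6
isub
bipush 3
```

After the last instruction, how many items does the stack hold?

2

bipush -36 → [-36]
bipush -28 → [-36, -28]
iadd       → [-64]
bipush 10  → [-64, 10]
imul       → [-640]
bipush 12  → [-640, 12]
iadd       → [-628]
bipush 8   → [-628, 8]
ineg       → [-628, -8]
isub       → [-620]
bipush 5   → [-620, 5]
iadd       → [-615]
bipush -9  → [-615, -9]
imul       → [5535]
bipush 6   → [5535, 6]
iadd       → [5541]
bipush 6   → [5541, 6]
isub       → [5535]
bipush 3   → [5535, 3]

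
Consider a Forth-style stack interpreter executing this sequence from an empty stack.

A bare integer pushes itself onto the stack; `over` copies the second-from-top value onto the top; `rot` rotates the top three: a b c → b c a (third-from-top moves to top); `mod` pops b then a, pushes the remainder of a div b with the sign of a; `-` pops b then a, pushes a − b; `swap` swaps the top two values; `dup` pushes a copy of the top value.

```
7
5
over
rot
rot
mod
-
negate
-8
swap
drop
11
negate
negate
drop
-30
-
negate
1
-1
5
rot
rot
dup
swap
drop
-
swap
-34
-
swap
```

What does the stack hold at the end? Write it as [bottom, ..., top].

[-22, 39, 2]

7      : 7
5      : 7 5
over   : 7 5 7
rot    : 5 7 7
rot    : 7 7 5
mod    : 7 2
-      : 5
negate : -5
-8     : -5 -8
swap   : -8 -5
drop   : -8
11     : -8 11
negate : -8 -11
negate : -8 11
drop   : -8
-30    : -8 -30
-      : 22
negate : -22
1      : -22 1
-1     : -22 1 -1
5      : -22 1 -1 5
rot    : -22 -1 5 1
rot    : -22 5 1 -1
dup    : -22 5 1 -1 -1
swap   : -22 5 1 -1 -1
drop   : -22 5 1 -1
-      : -22 5 2
swap   : -22 2 5
-34    : -22 2 5 -34
-      : -22 2 39
swap   : -22 39 2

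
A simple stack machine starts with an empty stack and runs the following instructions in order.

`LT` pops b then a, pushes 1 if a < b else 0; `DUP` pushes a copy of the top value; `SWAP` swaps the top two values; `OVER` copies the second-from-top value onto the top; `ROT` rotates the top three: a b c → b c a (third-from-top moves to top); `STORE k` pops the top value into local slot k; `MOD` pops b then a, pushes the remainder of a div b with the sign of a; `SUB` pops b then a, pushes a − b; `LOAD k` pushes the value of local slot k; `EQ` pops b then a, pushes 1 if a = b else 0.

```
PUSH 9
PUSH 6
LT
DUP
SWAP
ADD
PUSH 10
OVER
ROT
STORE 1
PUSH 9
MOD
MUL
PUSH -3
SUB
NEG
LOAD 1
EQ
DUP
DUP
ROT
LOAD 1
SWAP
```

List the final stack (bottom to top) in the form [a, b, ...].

PUSH 9  : [9]
PUSH 6  : [9, 6]
LT      : [0]
DUP     : [0, 0]
SWAP    : [0, 0]
ADD     : [0]
PUSH 10 : [0, 10]
OVER    : [0, 10, 0]
ROT     : [10, 0, 0]
STORE 1 : [10, 0]
PUSH 9  : [10, 0, 9]
MOD     : [10, 0]
MUL     : [0]
PUSH -3 : [0, -3]
SUB     : [3]
NEG     : [-3]
LOAD 1  : [-3, 0]
EQ      : [0]
DUP     : [0, 0]
DUP     : [0, 0, 0]
ROT     : [0, 0, 0]
LOAD 1  : [0, 0, 0, 0]
SWAP    : [0, 0, 0, 0]

[0, 0, 0, 0]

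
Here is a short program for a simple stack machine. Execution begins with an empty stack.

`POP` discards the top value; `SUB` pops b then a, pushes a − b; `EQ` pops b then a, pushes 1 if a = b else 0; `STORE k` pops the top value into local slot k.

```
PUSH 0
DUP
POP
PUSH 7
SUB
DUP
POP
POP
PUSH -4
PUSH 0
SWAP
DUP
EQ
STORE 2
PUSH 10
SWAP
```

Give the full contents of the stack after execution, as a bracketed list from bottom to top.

PUSH 0  : 0
DUP     : 0 0
POP     : 0
PUSH 7  : 0 7
SUB     : -7
DUP     : -7 -7
POP     : -7
POP     : (empty)
PUSH -4 : -4
PUSH 0  : -4 0
SWAP    : 0 -4
DUP     : 0 -4 -4
EQ      : 0 1
STORE 2 : 0
PUSH 10 : 0 10
SWAP    : 10 0

[10, 0]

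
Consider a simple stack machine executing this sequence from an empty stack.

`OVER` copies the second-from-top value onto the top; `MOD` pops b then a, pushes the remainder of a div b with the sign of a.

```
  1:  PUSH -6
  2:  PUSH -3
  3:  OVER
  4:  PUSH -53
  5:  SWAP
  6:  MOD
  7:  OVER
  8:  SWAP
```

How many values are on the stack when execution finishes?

PUSH -6  -> [-6]
PUSH -3  -> [-6, -3]
OVER     -> [-6, -3, -6]
PUSH -53 -> [-6, -3, -6, -53]
SWAP     -> [-6, -3, -53, -6]
MOD      -> [-6, -3, -5]
OVER     -> [-6, -3, -5, -3]
SWAP     -> [-6, -3, -3, -5]

4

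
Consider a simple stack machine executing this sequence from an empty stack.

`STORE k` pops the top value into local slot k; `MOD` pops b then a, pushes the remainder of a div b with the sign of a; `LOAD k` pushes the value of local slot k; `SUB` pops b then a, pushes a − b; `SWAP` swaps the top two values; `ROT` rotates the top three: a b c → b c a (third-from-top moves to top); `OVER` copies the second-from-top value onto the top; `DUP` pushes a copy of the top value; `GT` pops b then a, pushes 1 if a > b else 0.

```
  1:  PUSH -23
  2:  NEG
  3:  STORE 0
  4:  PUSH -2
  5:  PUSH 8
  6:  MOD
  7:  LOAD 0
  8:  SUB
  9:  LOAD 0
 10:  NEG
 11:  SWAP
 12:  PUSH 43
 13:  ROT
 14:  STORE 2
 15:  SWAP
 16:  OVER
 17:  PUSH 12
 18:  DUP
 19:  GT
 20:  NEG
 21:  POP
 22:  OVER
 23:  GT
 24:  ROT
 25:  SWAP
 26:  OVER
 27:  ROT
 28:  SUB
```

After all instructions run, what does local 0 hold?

23

PUSH -23 : [-23]
NEG      : [23]
STORE 0  : []
PUSH -2  : [-2]
PUSH 8   : [-2, 8]
MOD      : [-2]
LOAD 0   : [-2, 23]
SUB      : [-25]
LOAD 0   : [-25, 23]
NEG      : [-25, -23]
SWAP     : [-23, -25]
PUSH 43  : [-23, -25, 43]
ROT      : [-25, 43, -23]
STORE 2  : [-25, 43]
SWAP     : [43, -25]
OVER     : [43, -25, 43]
PUSH 12  : [43, -25, 43, 12]
DUP      : [43, -25, 43, 12, 12]
GT       : [43, -25, 43, 0]
NEG      : [43, -25, 43, 0]
POP      : [43, -25, 43]
OVER     : [43, -25, 43, -25]
GT       : [43, -25, 1]
ROT      : [-25, 1, 43]
SWAP     : [-25, 43, 1]
OVER     : [-25, 43, 1, 43]
ROT      : [-25, 1, 43, 43]
SUB      : [-25, 1, 0]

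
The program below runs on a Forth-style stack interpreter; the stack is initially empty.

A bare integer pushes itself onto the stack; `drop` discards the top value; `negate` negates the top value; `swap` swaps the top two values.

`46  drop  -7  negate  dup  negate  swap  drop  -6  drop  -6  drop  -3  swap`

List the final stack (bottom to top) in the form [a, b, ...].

[-3, -7]

46      [46]
drop    []
-7      [-7]
negate  [7]
dup     [7, 7]
negate  [7, -7]
swap    [-7, 7]
drop    [-7]
-6      [-7, -6]
drop    [-7]
-6      [-7, -6]
drop    [-7]
-3      [-7, -3]
swap    [-3, -7]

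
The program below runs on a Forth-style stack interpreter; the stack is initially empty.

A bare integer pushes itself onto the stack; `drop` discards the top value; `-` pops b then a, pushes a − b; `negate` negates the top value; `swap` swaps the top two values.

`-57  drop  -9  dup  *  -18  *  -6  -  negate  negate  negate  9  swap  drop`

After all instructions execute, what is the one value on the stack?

-57    : -57
drop   : (empty)
-9     : -9
dup    : -9 -9
*      : 81
-18    : 81 -18
*      : -1458
-6     : -1458 -6
-      : -1452
negate : 1452
negate : -1452
negate : 1452
9      : 1452 9
swap   : 9 1452
drop   : 9

9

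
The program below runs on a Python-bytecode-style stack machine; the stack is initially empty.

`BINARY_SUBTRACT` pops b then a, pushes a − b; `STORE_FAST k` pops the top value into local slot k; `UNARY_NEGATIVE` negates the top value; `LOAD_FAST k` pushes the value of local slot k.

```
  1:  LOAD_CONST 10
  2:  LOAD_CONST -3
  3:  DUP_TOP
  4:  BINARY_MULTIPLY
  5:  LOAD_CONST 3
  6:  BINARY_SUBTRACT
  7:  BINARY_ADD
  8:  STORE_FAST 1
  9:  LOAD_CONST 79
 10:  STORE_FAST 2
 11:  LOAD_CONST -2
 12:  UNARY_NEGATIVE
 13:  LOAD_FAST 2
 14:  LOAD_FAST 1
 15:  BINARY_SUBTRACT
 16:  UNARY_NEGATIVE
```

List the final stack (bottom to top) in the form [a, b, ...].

LOAD_CONST 10   -> [10]
LOAD_CONST -3   -> [10, -3]
DUP_TOP         -> [10, -3, -3]
BINARY_MULTIPLY -> [10, 9]
LOAD_CONST 3    -> [10, 9, 3]
BINARY_SUBTRACT -> [10, 6]
BINARY_ADD      -> [16]
STORE_FAST 1    -> []
LOAD_CONST 79   -> [79]
STORE_FAST 2    -> []
LOAD_CONST -2   -> [-2]
UNARY_NEGATIVE  -> [2]
LOAD_FAST 2     -> [2, 79]
LOAD_FAST 1     -> [2, 79, 16]
BINARY_SUBTRACT -> [2, 63]
UNARY_NEGATIVE  -> [2, -63]

[2, -63]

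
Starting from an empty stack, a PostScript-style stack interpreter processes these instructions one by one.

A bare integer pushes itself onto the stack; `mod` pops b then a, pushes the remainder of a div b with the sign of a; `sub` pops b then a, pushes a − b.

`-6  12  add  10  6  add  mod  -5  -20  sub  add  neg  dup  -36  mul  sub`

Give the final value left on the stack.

-6  → -6
12  → -6 12
add → 6
10  → 6 10
6   → 6 10 6
add → 6 16
mod → 6
-5  → 6 -5
-20 → 6 -5 -20
sub → 6 15
add → 21
neg → -21
dup → -21 -21
-36 → -21 -21 -36
mul → -21 756
sub → -777

-777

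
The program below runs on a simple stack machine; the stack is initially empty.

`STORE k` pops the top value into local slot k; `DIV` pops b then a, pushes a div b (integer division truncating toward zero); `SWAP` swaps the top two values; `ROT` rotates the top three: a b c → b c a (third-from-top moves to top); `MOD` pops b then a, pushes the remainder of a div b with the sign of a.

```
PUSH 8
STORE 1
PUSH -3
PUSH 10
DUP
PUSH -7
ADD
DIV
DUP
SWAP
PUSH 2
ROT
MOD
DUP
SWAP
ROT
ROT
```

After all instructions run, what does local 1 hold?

PUSH 8  -> 8
STORE 1 -> (empty)
PUSH -3 -> -3
PUSH 10 -> -3 10
DUP     -> -3 10 10
PUSH -7 -> -3 10 10 -7
ADD     -> -3 10 3
DIV     -> -3 3
DUP     -> -3 3 3
SWAP    -> -3 3 3
PUSH 2  -> -3 3 3 2
ROT     -> -3 3 2 3
MOD     -> -3 3 2
DUP     -> -3 3 2 2
SWAP    -> -3 3 2 2
ROT     -> -3 2 2 3
ROT     -> -3 2 3 2

8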